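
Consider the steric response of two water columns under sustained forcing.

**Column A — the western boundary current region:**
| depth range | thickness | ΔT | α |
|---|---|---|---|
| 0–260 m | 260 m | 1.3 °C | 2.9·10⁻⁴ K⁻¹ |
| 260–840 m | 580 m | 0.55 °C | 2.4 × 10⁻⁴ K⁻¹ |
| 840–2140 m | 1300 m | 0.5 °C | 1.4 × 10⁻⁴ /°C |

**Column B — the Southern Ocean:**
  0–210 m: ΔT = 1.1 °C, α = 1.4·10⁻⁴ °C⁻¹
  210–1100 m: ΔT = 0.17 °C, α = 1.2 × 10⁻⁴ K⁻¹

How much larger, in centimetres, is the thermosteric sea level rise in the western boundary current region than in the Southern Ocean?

22 cm larger

A Layer 1: 1.3 × 2.9×10⁻⁴ × 260 = 0.09802 m
A 260–840 m: 0.55 × 580 × 2.4×10⁻⁴ = 0.07656 m
A 1.4×10⁻⁴ × 1300 × 0.5 = 0.09100 m
A total: 0.26558 m
B 0–210 m: 1.1 × 210 × 1.4×10⁻⁴ = 0.03234 m
B Layer 2: 0.17 × 890 × 1.2×10⁻⁴ = 0.018156 m
B total: 0.050496 m
Difference: 0.26558 − 0.050496 = 0.215084 m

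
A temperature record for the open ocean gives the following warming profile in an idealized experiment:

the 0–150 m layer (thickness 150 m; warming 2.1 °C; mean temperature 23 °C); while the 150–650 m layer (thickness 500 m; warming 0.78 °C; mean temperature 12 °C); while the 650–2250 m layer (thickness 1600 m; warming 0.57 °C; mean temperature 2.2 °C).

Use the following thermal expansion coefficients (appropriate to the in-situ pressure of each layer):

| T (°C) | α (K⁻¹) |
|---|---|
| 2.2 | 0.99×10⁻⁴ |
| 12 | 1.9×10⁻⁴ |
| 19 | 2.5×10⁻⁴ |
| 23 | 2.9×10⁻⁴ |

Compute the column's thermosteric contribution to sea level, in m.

about 0.26 m

Layer 1 at 23 °C → α = 2.9×10⁻⁴ K⁻¹
Layer 2 at 12 °C → α = 1.9×10⁻⁴ K⁻¹
Layer 3 at 2.2 °C → α = 0.99×10⁻⁴ K⁻¹
Layer 1: 2.1 × 150 × 2.9×10⁻⁴ = 0.09135 m
Layer 2: 500 × 0.78 × 1.9×10⁻⁴ = 0.07410 m
650–2250 m: 0.57 × 0.99×10⁻⁴ × 1600 = 0.090288 m
Δh = 0.09135 + 0.07410 + 0.090288 = 0.255738 m ≈ 0.26 m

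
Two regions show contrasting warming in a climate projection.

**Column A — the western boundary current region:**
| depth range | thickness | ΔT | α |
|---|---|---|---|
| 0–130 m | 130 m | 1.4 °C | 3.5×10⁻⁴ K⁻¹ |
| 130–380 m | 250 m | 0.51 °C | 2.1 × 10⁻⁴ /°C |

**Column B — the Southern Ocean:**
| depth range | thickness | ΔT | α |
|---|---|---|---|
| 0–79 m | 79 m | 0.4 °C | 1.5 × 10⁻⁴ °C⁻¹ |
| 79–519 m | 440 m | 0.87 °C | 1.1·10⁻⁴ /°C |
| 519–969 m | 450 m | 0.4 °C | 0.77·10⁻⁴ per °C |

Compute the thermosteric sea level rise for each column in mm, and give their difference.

A 130 × 3.5×10⁻⁴ × 1.4 = 0.06370 m
A 130–380 m: 250 × 0.51 × 2.1×10⁻⁴ = 0.026775 m
A total: 0.090475 m
B 1.5×10⁻⁴ × 79 × 0.4 = 0.00474 m
B Layer 2: 0.87 × 1.1×10⁻⁴ × 440 = 0.042108 m
B 450 × 0.77×10⁻⁴ × 0.4 = 0.01386 m
B total: 0.060708 m
Difference: 0.090475 − 0.060708 = 0.029767 m

Δh_A ≈ 90 mm, Δh_B ≈ 61 mm; difference ≈ 30 mm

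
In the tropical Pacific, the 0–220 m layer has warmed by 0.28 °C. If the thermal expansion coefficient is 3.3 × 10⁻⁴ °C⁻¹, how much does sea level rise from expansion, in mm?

Δh = αΔT·H = 3.3×10⁻⁴ × 0.28 × 220 = 0.020328 m

20.3 mm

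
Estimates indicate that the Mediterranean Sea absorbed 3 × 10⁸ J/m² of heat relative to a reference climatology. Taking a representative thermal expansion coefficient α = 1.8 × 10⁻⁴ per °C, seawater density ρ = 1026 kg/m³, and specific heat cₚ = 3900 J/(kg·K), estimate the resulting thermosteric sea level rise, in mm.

13.5 mm of thermosteric rise

Δh = αQ/(ρcₚ) = 1.8×10⁻⁴ × 3×10⁸ / (1026 × 3900) ≈ 0.013495 m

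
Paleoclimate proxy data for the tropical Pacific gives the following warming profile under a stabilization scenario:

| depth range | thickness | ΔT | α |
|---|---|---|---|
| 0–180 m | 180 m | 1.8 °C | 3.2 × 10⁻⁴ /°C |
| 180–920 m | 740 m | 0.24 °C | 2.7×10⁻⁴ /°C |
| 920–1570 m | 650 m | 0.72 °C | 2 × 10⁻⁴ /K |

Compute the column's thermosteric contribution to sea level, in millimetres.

0–180 m: 1.8 × 180 × 3.2×10⁻⁴ = 0.10368 m
0.24 × 2.7×10⁻⁴ × 740 = 0.047952 m
920–1570 m: 650 × 2×10⁻⁴ × 0.72 = 0.09360 m
Δh = 0.10368 + 0.047952 + 0.09360 = 0.245232 m ≈ 250 mm

Δh ≈ 250 mm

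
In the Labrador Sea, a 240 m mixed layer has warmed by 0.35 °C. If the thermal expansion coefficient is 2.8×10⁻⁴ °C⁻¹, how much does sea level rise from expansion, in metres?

0.0235 m

Δh = αΔT·H = 2.8×10⁻⁴ × 0.35 × 240 = 0.02352 m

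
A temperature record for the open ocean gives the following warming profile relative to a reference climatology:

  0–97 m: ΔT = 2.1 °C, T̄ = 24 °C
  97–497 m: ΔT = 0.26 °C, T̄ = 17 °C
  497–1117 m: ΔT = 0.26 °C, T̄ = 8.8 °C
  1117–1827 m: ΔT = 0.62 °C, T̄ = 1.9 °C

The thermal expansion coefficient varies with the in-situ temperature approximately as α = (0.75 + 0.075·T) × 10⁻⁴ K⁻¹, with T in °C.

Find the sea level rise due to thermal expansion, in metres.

Layer 1: α = (0.75 + 0.075×24)×10⁻⁴ = 2.55×10⁻⁴ K⁻¹
Layer 2: α = (0.75 + 0.075×17)×10⁻⁴ = 2.025×10⁻⁴ K⁻¹
Layer 3: α = (0.75 + 0.075×8.8)×10⁻⁴ = 1.41×10⁻⁴ K⁻¹
Layer 4: α = (0.75 + 0.075×1.9)×10⁻⁴ = 0.8925×10⁻⁴ K⁻¹
0–97 m: 2.1 × 97 × 2.55×10⁻⁴ = 0.0519435 m
Layer 2: 2.025×10⁻⁴ × 400 × 0.26 = 0.02106 m
Layer 3: 620 × 1.41×10⁻⁴ × 0.26 = 0.0227292 m
1117–1827 m: 0.8925×10⁻⁴ × 0.62 × 710 = 0.03928785 m
Δh = 0.0519435 + 0.02106 + 0.0227292 + 0.03928785 = 0.13502055 m ≈ 0.14 m

about 0.14 m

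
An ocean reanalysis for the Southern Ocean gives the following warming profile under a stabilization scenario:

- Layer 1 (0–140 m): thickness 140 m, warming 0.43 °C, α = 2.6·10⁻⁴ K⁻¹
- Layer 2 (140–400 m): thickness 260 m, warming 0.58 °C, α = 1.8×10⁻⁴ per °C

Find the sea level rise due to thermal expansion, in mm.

Layer 1: 140 × 0.43 × 2.6×10⁻⁴ = 0.015652 m
Layer 2: 1.8×10⁻⁴ × 0.58 × 260 = 0.027144 m
Δh = 0.015652 + 0.027144 = 0.042796 m

Δh = 42.8 mm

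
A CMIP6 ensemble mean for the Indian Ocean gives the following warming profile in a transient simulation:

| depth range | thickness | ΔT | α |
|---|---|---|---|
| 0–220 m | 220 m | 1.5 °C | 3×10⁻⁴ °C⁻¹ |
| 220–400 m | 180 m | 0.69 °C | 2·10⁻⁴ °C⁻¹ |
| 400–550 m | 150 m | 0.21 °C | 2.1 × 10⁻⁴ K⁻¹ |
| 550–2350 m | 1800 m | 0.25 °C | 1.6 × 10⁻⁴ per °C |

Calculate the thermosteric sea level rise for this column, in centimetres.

Layer 1: 220 × 3×10⁻⁴ × 1.5 = 0.09900 m
220–400 m: 180 × 2×10⁻⁴ × 0.69 = 0.02484 m
150 × 0.21 × 2.1×10⁻⁴ = 0.006615 m
550–2350 m: 1800 × 0.25 × 1.6×10⁻⁴ = 0.07200 m
Δh = 0.09900 + 0.02484 + 0.006615 + 0.07200 = 0.202455 m

Δh ≈ 20 cm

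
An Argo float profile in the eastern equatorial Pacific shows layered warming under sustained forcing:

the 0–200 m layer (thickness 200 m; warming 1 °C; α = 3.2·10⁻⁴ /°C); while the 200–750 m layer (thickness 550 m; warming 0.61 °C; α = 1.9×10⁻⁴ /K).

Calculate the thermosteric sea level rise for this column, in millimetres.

Layer 1: 1 × 200 × 3.2×10⁻⁴ = 0.06400 m
Layer 2: 1.9×10⁻⁴ × 550 × 0.61 = 0.063745 m
Δh = 0.06400 + 0.063745 = 0.127745 m

Δh = 128 mm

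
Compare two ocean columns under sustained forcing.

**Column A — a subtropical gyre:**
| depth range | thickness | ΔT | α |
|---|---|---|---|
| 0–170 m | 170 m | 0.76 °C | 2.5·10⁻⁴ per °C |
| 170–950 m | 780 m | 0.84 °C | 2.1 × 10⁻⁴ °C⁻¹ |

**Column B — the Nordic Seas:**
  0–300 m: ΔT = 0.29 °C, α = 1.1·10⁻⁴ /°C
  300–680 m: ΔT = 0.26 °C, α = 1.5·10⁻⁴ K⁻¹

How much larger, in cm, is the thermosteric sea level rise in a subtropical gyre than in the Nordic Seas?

A Layer 1: 2.5×10⁻⁴ × 170 × 0.76 = 0.03230 m
A Layer 2: 0.84 × 2.1×10⁻⁴ × 780 = 0.137592 m
A total: 0.169892 m
B 300 × 0.29 × 1.1×10⁻⁴ = 0.00957 m
B 0.26 × 1.5×10⁻⁴ × 380 = 0.01482 m
B total: 0.02439 m
Difference: 0.169892 − 0.02439 = 0.145502 m

15 cm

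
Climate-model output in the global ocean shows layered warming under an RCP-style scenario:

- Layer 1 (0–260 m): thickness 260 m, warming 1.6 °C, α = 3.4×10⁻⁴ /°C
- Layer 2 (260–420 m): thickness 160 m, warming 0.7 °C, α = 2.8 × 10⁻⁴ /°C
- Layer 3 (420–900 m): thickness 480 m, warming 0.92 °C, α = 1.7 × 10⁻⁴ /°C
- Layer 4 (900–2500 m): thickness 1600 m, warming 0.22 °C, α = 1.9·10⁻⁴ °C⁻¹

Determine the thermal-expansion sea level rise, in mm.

about 310 mm

0–260 m: 3.4×10⁻⁴ × 260 × 1.6 = 0.14144 m
Layer 2: 160 × 2.8×10⁻⁴ × 0.7 = 0.03136 m
0.92 × 480 × 1.7×10⁻⁴ = 0.075072 m
900–2500 m: 1600 × 1.9×10⁻⁴ × 0.22 = 0.06688 m
Δh = 0.14144 + 0.03136 + 0.075072 + 0.06688 = 0.314752 m ≈ 310 mm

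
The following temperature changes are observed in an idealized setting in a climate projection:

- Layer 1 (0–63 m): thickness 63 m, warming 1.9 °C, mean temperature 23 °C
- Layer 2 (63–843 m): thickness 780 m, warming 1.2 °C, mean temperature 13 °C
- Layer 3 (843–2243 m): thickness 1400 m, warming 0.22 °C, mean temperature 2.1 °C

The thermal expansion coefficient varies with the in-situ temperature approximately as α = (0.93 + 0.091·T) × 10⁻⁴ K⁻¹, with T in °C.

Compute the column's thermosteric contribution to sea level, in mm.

about 268 mm

Layer 1: α = (0.93 + 0.091×23)×10⁻⁴ = 3.023×10⁻⁴ K⁻¹
Layer 2: α = (0.93 + 0.091×13)×10⁻⁴ = 2.113×10⁻⁴ K⁻¹
Layer 3: α = (0.93 + 0.091×2.1)×10⁻⁴ = 1.1211×10⁻⁴ K⁻¹
0–63 m: 1.9 × 63 × 3.023×10⁻⁴ = 0.03618531 m
780 × 1.2 × 2.113×10⁻⁴ = 0.1977768 m
843–2243 m: 0.22 × 1400 × 1.1211×10⁻⁴ = 0.03452988 m
Δh = 0.03618531 + 0.1977768 + 0.03452988 = 0.26849199 m ≈ 268 mm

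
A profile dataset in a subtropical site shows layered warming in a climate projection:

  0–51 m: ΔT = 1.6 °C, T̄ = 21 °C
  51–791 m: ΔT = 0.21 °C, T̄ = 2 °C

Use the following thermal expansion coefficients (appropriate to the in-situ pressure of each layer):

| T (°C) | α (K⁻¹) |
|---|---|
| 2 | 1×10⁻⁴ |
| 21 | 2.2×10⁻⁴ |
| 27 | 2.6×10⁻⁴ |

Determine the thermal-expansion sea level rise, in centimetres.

Layer 1 at 21 °C → α = 2.2×10⁻⁴ K⁻¹
Layer 2 at 2 °C → α = 1×10⁻⁴ K⁻¹
0–51 m: 1.6 × 51 × 2.2×10⁻⁴ = 0.017952 m
Layer 2: 740 × 1×10⁻⁴ × 0.21 = 0.01554 m
Δh = 0.017952 + 0.01554 = 0.033492 m ≈ 3.35 cm

Δh = 3.35 cm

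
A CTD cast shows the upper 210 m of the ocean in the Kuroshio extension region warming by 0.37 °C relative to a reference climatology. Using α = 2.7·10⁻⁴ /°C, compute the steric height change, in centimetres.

Δh = αΔT·H = 2.7×10⁻⁴ × 0.37 × 210 = 0.020979 m

Δh ≈ 2.1 cm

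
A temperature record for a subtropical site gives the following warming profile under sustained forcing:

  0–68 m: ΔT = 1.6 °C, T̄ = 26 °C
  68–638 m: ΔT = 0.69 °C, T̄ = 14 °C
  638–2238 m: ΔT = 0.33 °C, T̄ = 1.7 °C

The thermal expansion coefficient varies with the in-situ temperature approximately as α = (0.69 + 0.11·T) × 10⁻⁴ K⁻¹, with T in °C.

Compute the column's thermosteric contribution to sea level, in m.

Δh ≈ 0.173 m

Layer 1: α = (0.69 + 0.11×26)×10⁻⁴ = 3.55×10⁻⁴ K⁻¹
Layer 2: α = (0.69 + 0.11×14)×10⁻⁴ = 2.23×10⁻⁴ K⁻¹
Layer 3: α = (0.69 + 0.11×1.7)×10⁻⁴ = 0.877×10⁻⁴ K⁻¹
3.55×10⁻⁴ × 1.6 × 68 = 0.038624 m
68–638 m: 2.23×10⁻⁴ × 0.69 × 570 = 0.0877059 m
Layer 3: 0.33 × 1600 × 0.877×10⁻⁴ = 0.0463056 m
Δh = 0.038624 + 0.0877059 + 0.0463056 = 0.1726355 m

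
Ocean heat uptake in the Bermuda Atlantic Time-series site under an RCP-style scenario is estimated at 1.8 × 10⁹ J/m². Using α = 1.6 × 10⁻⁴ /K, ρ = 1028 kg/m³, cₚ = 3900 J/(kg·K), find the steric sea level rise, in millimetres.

71.8 mm

Δh = αQ/(ρcₚ) = 1.6×10⁻⁴ × 1.8×10⁹ / (1028 × 3900) ≈ 0.071835 m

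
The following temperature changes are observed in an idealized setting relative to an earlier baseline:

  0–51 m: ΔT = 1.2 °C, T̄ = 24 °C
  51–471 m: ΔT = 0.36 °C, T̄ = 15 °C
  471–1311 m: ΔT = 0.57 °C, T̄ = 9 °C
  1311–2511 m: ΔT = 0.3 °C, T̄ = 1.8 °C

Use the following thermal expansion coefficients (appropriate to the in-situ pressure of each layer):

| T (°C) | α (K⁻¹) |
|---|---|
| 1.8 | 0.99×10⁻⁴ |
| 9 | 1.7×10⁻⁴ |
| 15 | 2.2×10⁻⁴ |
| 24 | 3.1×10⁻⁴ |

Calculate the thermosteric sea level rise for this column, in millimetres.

Layer 1 at 24 °C → α = 3.1×10⁻⁴ K⁻¹
Layer 2 at 15 °C → α = 2.2×10⁻⁴ K⁻¹
Layer 3 at 9 °C → α = 1.7×10⁻⁴ K⁻¹
Layer 4 at 1.8 °C → α = 0.99×10⁻⁴ K⁻¹
1.2 × 3.1×10⁻⁴ × 51 = 0.018972 m
51–471 m: 0.36 × 2.2×10⁻⁴ × 420 = 0.033264 m
471–1311 m: 0.57 × 840 × 1.7×10⁻⁴ = 0.081396 m
1311–2511 m: 0.3 × 0.99×10⁻⁴ × 1200 = 0.03564 m
Δh = 0.018972 + 0.033264 + 0.081396 + 0.03564 = 0.169272 m

Δh ≈ 169 mm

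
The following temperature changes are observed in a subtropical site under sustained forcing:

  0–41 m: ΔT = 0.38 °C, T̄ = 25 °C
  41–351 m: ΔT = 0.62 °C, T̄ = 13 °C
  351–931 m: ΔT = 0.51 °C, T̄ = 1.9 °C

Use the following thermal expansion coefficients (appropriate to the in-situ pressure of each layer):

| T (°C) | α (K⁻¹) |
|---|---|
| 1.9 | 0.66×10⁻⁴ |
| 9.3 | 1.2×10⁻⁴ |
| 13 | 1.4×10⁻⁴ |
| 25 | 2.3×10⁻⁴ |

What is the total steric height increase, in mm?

Layer 1 at 25 °C → α = 2.3×10⁻⁴ K⁻¹
Layer 2 at 13 °C → α = 1.4×10⁻⁴ K⁻¹
Layer 3 at 1.9 °C → α = 0.66×10⁻⁴ K⁻¹
0–41 m: 41 × 0.38 × 2.3×10⁻⁴ = 0.0035834 m
41–351 m: 0.62 × 310 × 1.4×10⁻⁴ = 0.026908 m
Layer 3: 580 × 0.51 × 0.66×10⁻⁴ = 0.0195228 m
Δh = 0.0035834 + 0.026908 + 0.0195228 = 0.0500142 m

Δh ≈ 50 mm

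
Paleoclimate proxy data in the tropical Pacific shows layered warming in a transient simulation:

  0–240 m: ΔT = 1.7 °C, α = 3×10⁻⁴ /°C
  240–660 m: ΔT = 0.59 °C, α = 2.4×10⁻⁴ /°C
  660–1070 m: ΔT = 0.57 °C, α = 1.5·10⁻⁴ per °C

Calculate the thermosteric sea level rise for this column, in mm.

Δh = 217 mm

240 × 3×10⁻⁴ × 1.7 = 0.12240 m
Layer 2: 0.59 × 420 × 2.4×10⁻⁴ = 0.059472 m
660–1070 m: 0.57 × 1.5×10⁻⁴ × 410 = 0.035055 m
Δh = 0.12240 + 0.059472 + 0.035055 = 0.216927 m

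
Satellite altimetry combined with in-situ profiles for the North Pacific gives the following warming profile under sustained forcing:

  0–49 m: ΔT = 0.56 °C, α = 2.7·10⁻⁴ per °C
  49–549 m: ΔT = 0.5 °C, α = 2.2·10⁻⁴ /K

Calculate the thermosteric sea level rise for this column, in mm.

Layer 1: 49 × 0.56 × 2.7×10⁻⁴ = 0.0074088 m
0.5 × 500 × 2.2×10⁻⁴ = 0.05500 m
Δh = 0.0074088 + 0.05500 = 0.0624088 m

62.4 mm of thermosteric rise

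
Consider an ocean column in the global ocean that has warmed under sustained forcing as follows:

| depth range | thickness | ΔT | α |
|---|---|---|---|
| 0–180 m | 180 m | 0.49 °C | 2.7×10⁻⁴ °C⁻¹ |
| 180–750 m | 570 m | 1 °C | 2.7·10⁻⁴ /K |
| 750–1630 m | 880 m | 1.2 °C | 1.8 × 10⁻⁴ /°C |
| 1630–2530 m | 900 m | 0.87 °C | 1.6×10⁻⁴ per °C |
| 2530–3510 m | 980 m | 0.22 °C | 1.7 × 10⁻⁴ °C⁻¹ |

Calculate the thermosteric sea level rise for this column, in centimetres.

53.0 cm of thermosteric rise

Layer 1: 180 × 0.49 × 2.7×10⁻⁴ = 0.023814 m
1 × 2.7×10⁻⁴ × 570 = 0.15390 m
750–1630 m: 1.8×10⁻⁴ × 880 × 1.2 = 0.19008 m
900 × 1.6×10⁻⁴ × 0.87 = 0.12528 m
2530–3510 m: 980 × 1.7×10⁻⁴ × 0.22 = 0.036652 m
Δh = 0.023814 + 0.15390 + 0.19008 + 0.12528 + 0.036652 = 0.529726 m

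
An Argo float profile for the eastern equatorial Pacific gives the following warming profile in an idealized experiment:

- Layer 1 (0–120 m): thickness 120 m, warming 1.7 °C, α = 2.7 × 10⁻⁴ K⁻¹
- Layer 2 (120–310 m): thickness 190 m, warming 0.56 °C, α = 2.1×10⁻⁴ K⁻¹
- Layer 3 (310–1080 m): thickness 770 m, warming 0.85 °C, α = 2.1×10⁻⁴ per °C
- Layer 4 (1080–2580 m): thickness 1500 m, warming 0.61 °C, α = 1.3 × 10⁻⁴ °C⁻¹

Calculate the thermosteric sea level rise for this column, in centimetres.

Layer 1: 2.7×10⁻⁴ × 120 × 1.7 = 0.05508 m
Layer 2: 190 × 0.56 × 2.1×10⁻⁴ = 0.022344 m
Layer 3: 2.1×10⁻⁴ × 0.85 × 770 = 0.137445 m
1080–2580 m: 1.3×10⁻⁴ × 0.61 × 1500 = 0.11895 m
Δh = 0.05508 + 0.022344 + 0.137445 + 0.11895 = 0.333819 m ≈ 33.4 cm

Δh ≈ 33.4 cm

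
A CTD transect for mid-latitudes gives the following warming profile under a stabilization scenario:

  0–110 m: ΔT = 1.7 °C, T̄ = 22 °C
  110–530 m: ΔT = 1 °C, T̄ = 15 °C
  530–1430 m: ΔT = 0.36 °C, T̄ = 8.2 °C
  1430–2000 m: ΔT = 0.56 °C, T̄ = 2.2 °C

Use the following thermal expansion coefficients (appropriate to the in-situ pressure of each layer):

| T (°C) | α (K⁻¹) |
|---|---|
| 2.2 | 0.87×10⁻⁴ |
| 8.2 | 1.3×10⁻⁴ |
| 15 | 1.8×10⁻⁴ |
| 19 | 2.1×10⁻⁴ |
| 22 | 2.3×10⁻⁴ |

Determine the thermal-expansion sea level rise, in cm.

19 cm of thermosteric rise

Layer 1 at 22 °C → α = 2.3×10⁻⁴ K⁻¹
Layer 2 at 15 °C → α = 1.8×10⁻⁴ K⁻¹
Layer 3 at 8.2 °C → α = 1.3×10⁻⁴ K⁻¹
Layer 4 at 2.2 °C → α = 0.87×10⁻⁴ K⁻¹
0–110 m: 2.3×10⁻⁴ × 110 × 1.7 = 0.04301 m
Layer 2: 420 × 1.8×10⁻⁴ × 1 = 0.07560 m
Layer 3: 0.36 × 1.3×10⁻⁴ × 900 = 0.04212 m
Layer 4: 0.56 × 0.87×10⁻⁴ × 570 = 0.0277704 m
Δh = 0.04301 + 0.07560 + 0.04212 + 0.0277704 = 0.1885004 m ≈ 19 cm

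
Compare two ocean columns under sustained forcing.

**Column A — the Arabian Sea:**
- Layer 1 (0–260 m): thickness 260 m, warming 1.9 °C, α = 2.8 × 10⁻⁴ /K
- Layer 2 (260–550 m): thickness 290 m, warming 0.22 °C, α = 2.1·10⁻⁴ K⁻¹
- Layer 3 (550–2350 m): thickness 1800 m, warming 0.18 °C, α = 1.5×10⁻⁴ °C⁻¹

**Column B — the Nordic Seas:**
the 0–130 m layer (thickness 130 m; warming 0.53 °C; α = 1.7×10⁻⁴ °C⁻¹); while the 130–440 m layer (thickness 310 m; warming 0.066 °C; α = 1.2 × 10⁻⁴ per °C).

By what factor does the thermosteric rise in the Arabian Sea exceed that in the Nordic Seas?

≈ 14×

A 2.8×10⁻⁴ × 1.9 × 260 = 0.13832 m
A 260–550 m: 2.1×10⁻⁴ × 0.22 × 290 = 0.013398 m
A 1800 × 1.5×10⁻⁴ × 0.18 = 0.04860 m
A total: 0.200318 m
B 0–130 m: 130 × 0.53 × 1.7×10⁻⁴ = 0.011713 m
B 1.2×10⁻⁴ × 310 × 0.066 = 0.0024552 m
B total: 0.0141682 m
Ratio: 0.200318 / 0.0141682 ≈ 14.14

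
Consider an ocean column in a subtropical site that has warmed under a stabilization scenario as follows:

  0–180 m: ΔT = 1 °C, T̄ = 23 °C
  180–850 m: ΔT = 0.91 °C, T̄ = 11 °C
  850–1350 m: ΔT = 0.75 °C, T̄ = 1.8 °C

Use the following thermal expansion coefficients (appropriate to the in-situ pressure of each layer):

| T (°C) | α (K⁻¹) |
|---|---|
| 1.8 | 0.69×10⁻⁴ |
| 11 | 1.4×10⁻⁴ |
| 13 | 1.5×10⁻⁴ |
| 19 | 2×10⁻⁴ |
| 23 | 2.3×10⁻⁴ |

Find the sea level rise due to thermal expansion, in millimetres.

153 mm

Layer 1 at 23 °C → α = 2.3×10⁻⁴ K⁻¹
Layer 2 at 11 °C → α = 1.4×10⁻⁴ K⁻¹
Layer 3 at 1.8 °C → α = 0.69×10⁻⁴ K⁻¹
180 × 2.3×10⁻⁴ × 1 = 0.04140 m
180–850 m: 1.4×10⁻⁴ × 670 × 0.91 = 0.085358 m
Layer 3: 0.75 × 0.69×10⁻⁴ × 500 = 0.025875 m
Δh = 0.04140 + 0.085358 + 0.025875 = 0.152633 m ≈ 153 mm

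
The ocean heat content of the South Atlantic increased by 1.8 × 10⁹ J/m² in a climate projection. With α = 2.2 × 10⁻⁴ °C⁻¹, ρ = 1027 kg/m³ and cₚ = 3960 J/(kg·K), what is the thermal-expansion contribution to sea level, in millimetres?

about 97.4 mm

Δh = αQ/(ρcₚ) = 2.2×10⁻⁴ × 1.8×10⁹ / (1027 × 3960) ≈ 0.097371 m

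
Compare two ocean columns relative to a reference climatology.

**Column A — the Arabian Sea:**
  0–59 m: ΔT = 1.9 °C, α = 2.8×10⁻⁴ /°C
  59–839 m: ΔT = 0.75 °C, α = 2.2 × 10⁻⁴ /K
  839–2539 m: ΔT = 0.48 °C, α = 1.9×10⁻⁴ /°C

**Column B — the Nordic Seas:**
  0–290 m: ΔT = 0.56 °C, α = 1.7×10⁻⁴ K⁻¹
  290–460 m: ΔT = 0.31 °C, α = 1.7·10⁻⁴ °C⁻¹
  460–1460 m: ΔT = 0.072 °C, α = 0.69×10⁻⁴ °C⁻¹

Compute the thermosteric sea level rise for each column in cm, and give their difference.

Δh_A ≈ 31.5 cm, Δh_B ≈ 4.15 cm; difference ≈ 27.4 cm

A 59 × 1.9 × 2.8×10⁻⁴ = 0.031388 m
A Layer 2: 0.75 × 2.2×10⁻⁴ × 780 = 0.12870 m
A 839–2539 m: 0.48 × 1700 × 1.9×10⁻⁴ = 0.15504 m
A total: 0.315128 m
B 0–290 m: 1.7×10⁻⁴ × 0.56 × 290 = 0.027608 m
B Layer 2: 170 × 1.7×10⁻⁴ × 0.31 = 0.008959 m
B 460–1460 m: 0.072 × 1000 × 0.69×10⁻⁴ = 0.004968 m
B total: 0.041535 m
Difference: 0.315128 − 0.041535 = 0.273593 m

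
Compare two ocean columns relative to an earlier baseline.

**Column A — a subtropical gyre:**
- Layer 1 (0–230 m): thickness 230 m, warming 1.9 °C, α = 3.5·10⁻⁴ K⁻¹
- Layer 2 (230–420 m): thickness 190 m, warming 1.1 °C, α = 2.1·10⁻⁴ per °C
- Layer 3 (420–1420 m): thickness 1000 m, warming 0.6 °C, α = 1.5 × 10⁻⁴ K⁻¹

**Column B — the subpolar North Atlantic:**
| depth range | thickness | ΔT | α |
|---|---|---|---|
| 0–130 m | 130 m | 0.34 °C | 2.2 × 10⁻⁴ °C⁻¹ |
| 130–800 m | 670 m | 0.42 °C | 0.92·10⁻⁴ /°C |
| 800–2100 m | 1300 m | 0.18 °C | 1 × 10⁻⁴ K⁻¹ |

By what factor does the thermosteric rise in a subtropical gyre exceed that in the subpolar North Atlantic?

A Layer 1: 1.9 × 3.5×10⁻⁴ × 230 = 0.15295 m
A 230–420 m: 1.1 × 2.1×10⁻⁴ × 190 = 0.04389 m
A Layer 3: 1.5×10⁻⁴ × 0.6 × 1000 = 0.09000 m
A total: 0.28684 m
B Layer 1: 2.2×10⁻⁴ × 130 × 0.34 = 0.009724 m
B Layer 2: 0.42 × 0.92×10⁻⁴ × 670 = 0.0258888 m
B 800–2100 m: 1300 × 1×10⁻⁴ × 0.18 = 0.02340 m
B total: 0.0590128 m
Ratio: 0.28684 / 0.0590128 ≈ 4.861

≈ 4.86×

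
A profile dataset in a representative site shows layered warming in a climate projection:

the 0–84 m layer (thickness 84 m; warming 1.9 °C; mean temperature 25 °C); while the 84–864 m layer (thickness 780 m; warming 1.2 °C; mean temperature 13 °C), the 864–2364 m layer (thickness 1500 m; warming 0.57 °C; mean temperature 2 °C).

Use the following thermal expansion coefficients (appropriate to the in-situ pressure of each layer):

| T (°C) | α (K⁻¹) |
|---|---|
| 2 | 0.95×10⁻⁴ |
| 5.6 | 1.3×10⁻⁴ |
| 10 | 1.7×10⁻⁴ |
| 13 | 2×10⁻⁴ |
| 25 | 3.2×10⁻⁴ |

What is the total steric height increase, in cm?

Layer 1 at 25 °C → α = 3.2×10⁻⁴ K⁻¹
Layer 2 at 13 °C → α = 2×10⁻⁴ K⁻¹
Layer 3 at 2 °C → α = 0.95×10⁻⁴ K⁻¹
Layer 1: 1.9 × 3.2×10⁻⁴ × 84 = 0.051072 m
84–864 m: 1.2 × 780 × 2×10⁻⁴ = 0.18720 m
864–2364 m: 0.57 × 0.95×10⁻⁴ × 1500 = 0.081225 m
Δh = 0.051072 + 0.18720 + 0.081225 = 0.319497 m ≈ 32 cm

32 cm of thermosteric rise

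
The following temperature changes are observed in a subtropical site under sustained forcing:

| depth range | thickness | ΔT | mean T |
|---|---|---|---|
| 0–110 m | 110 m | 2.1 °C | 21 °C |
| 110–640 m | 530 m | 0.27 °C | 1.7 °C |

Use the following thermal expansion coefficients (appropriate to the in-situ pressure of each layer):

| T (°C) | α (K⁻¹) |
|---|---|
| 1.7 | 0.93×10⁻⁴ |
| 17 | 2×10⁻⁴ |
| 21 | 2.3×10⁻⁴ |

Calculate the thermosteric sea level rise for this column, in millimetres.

Layer 1 at 21 °C → α = 2.3×10⁻⁴ K⁻¹
Layer 2 at 1.7 °C → α = 0.93×10⁻⁴ K⁻¹
110 × 2.3×10⁻⁴ × 2.1 = 0.05313 m
Layer 2: 0.27 × 0.93×10⁻⁴ × 530 = 0.0133083 m
Δh = 0.05313 + 0.0133083 = 0.0664383 m

66.4 mm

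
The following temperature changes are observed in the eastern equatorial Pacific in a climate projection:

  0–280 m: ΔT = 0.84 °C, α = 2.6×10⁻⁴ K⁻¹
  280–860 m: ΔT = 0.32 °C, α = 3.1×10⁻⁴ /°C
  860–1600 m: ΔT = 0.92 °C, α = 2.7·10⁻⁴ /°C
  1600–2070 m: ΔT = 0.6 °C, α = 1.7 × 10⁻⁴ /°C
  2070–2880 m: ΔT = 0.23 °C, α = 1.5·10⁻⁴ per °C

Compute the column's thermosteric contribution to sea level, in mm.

2.6×10⁻⁴ × 0.84 × 280 = 0.061152 m
280–860 m: 580 × 3.1×10⁻⁴ × 0.32 = 0.057536 m
Layer 3: 740 × 0.92 × 2.7×10⁻⁴ = 0.183816 m
1.7×10⁻⁴ × 0.6 × 470 = 0.04794 m
2070–2880 m: 1.5×10⁻⁴ × 810 × 0.23 = 0.027945 m
Δh = 0.061152 + 0.057536 + 0.183816 + 0.04794 + 0.027945 = 0.378389 m ≈ 380 mm

Δh = 380 mm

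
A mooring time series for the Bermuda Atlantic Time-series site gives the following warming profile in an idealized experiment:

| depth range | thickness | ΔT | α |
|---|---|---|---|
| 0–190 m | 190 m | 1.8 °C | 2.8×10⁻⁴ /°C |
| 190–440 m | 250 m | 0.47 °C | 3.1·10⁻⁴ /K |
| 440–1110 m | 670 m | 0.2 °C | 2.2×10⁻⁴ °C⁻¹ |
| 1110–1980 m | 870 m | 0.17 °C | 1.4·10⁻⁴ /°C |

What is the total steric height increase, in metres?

Layer 1: 2.8×10⁻⁴ × 190 × 1.8 = 0.09576 m
Layer 2: 0.47 × 250 × 3.1×10⁻⁴ = 0.036425 m
Layer 3: 670 × 0.2 × 2.2×10⁻⁴ = 0.02948 m
0.17 × 1.4×10⁻⁴ × 870 = 0.020706 m
Δh = 0.09576 + 0.036425 + 0.02948 + 0.020706 = 0.182371 m

0.182 m of thermosteric rise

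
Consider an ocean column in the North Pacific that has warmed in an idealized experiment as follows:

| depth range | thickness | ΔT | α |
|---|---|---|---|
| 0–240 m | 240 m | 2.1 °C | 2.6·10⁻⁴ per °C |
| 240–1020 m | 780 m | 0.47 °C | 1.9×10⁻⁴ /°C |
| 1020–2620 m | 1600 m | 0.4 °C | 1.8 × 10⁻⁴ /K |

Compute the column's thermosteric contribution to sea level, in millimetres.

Layer 1: 240 × 2.1 × 2.6×10⁻⁴ = 0.13104 m
Layer 2: 0.47 × 780 × 1.9×10⁻⁴ = 0.069654 m
1.8×10⁻⁴ × 1600 × 0.4 = 0.11520 m
Δh = 0.13104 + 0.069654 + 0.11520 = 0.315894 m

about 316 mm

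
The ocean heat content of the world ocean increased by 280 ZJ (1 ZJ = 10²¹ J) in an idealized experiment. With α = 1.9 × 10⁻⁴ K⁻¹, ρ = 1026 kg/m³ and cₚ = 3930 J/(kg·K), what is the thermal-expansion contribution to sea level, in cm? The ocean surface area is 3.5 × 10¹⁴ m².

Per unit area: Q = 280×10²¹ / (3.5×10¹⁴) = 8×10⁸ J/m²
Δh = αQ/(ρcₚ) = 1.9×10⁻⁴ × 8×10⁸ / (1026 × 3930) ≈ 0.037697 m

about 3.8 cm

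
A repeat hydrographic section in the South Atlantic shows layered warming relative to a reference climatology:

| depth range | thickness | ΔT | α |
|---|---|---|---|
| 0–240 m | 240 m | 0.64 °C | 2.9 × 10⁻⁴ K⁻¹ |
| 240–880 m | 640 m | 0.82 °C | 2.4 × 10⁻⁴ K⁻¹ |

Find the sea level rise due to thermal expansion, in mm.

240 × 0.64 × 2.9×10⁻⁴ = 0.044544 m
640 × 2.4×10⁻⁴ × 0.82 = 0.125952 m
Δh = 0.044544 + 0.125952 = 0.170496 m

170 mm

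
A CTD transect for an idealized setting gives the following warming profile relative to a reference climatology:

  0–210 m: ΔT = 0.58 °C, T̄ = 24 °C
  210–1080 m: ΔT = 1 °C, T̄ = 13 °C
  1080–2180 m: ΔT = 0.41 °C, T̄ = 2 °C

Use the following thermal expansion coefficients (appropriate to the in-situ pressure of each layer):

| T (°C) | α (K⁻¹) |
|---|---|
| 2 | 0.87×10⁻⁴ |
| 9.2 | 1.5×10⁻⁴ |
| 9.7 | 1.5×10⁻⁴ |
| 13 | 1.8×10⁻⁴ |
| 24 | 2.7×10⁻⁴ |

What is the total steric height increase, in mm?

Layer 1 at 24 °C → α = 2.7×10⁻⁴ K⁻¹
Layer 2 at 13 °C → α = 1.8×10⁻⁴ K⁻¹
Layer 3 at 2 °C → α = 0.87×10⁻⁴ K⁻¹
Layer 1: 2.7×10⁻⁴ × 210 × 0.58 = 0.032886 m
Layer 2: 1 × 1.8×10⁻⁴ × 870 = 0.15660 m
1080–2180 m: 1100 × 0.87×10⁻⁴ × 0.41 = 0.039237 m
Δh = 0.032886 + 0.15660 + 0.039237 = 0.228723 m

Δh = 229 mm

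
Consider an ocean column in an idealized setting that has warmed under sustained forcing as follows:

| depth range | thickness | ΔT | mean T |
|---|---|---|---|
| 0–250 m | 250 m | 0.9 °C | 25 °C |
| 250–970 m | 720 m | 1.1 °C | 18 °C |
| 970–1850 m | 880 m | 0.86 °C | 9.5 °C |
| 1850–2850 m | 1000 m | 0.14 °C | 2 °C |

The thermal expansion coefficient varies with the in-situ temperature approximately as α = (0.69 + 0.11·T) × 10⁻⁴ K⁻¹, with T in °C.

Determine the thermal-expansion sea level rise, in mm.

about 430 mm

Layer 1: α = (0.69 + 0.11×25)×10⁻⁴ = 3.44×10⁻⁴ K⁻¹
Layer 2: α = (0.69 + 0.11×18)×10⁻⁴ = 2.67×10⁻⁴ K⁻¹
Layer 3: α = (0.69 + 0.11×9.5)×10⁻⁴ = 1.735×10⁻⁴ K⁻¹
Layer 4: α = (0.69 + 0.11×2)×10⁻⁴ = 0.91×10⁻⁴ K⁻¹
0–250 m: 250 × 3.44×10⁻⁴ × 0.9 = 0.07740 m
250–970 m: 1.1 × 720 × 2.67×10⁻⁴ = 0.211464 m
970–1850 m: 880 × 0.86 × 1.735×10⁻⁴ = 0.1313048 m
Layer 4: 0.91×10⁻⁴ × 0.14 × 1000 = 0.01274 m
Δh = 0.07740 + 0.211464 + 0.1313048 + 0.01274 = 0.4329088 m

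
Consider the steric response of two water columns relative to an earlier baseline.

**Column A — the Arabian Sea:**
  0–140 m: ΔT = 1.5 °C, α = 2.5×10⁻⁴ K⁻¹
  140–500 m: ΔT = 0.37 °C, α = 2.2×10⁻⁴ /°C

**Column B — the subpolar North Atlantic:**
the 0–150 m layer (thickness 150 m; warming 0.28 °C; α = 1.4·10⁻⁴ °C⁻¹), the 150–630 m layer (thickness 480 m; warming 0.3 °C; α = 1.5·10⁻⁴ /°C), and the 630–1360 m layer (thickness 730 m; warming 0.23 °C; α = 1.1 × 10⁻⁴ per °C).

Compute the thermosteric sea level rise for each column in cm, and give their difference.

Δh_A ≈ 8.2 cm, Δh_B ≈ 4.6 cm; difference ≈ 3.6 cm

A Layer 1: 140 × 1.5 × 2.5×10⁻⁴ = 0.05250 m
A Layer 2: 2.2×10⁻⁴ × 0.37 × 360 = 0.029304 m
A total: 0.081804 m
B 0–150 m: 150 × 0.28 × 1.4×10⁻⁴ = 0.00588 m
B Layer 2: 1.5×10⁻⁴ × 0.3 × 480 = 0.02160 m
B 630–1360 m: 1.1×10⁻⁴ × 730 × 0.23 = 0.018469 m
B total: 0.045949 m
Difference: 0.081804 − 0.045949 = 0.035855 m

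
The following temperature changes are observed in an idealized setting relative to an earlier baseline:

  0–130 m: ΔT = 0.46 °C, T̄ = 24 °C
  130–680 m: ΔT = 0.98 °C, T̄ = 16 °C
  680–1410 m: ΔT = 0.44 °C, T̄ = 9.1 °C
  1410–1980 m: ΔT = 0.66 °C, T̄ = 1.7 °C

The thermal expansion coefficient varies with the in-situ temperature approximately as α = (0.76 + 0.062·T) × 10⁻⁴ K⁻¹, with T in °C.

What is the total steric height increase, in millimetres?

183 mm

Layer 1: α = (0.76 + 0.062×24)×10⁻⁴ = 2.248×10⁻⁴ K⁻¹
Layer 2: α = (0.76 + 0.062×16)×10⁻⁴ = 1.752×10⁻⁴ K⁻¹
Layer 3: α = (0.76 + 0.062×9.1)×10⁻⁴ = 1.3242×10⁻⁴ K⁻¹
Layer 4: α = (0.76 + 0.062×1.7)×10⁻⁴ = 0.8654×10⁻⁴ K⁻¹
0.46 × 130 × 2.248×10⁻⁴ = 0.01344304 m
130–680 m: 0.98 × 550 × 1.752×10⁻⁴ = 0.0944328 m
680–1410 m: 1.3242×10⁻⁴ × 0.44 × 730 = 0.042533304 m
Layer 4: 0.66 × 570 × 0.8654×10⁻⁴ = 0.032556348 m
Δh = 0.01344304 + 0.0944328 + 0.042533304 + 0.032556348 = 0.182965492 m ≈ 183 mm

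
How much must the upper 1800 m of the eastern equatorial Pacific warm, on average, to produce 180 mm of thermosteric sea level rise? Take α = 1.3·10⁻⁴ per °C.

about 0.77 K

ΔT = Δh/(αH) = 0.18 / (1.3×10⁻⁴ × 1800) ≈ 0.7692 K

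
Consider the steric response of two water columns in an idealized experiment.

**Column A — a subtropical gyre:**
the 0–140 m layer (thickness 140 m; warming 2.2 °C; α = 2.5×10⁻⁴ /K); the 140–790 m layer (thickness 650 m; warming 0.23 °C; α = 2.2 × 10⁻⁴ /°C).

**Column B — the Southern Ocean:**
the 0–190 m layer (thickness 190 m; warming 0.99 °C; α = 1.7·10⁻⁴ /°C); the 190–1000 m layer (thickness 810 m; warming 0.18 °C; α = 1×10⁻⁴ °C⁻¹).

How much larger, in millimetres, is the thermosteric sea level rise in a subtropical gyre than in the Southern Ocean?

A 140 × 2.5×10⁻⁴ × 2.2 = 0.07700 m
A Layer 2: 650 × 2.2×10⁻⁴ × 0.23 = 0.03289 m
A total: 0.10989 m
B Layer 1: 1.7×10⁻⁴ × 0.99 × 190 = 0.031977 m
B Layer 2: 0.18 × 1×10⁻⁴ × 810 = 0.01458 m
B total: 0.046557 m
Difference: 0.10989 − 0.046557 = 0.063333 m

Δh_A − Δh_B ≈ 63 mm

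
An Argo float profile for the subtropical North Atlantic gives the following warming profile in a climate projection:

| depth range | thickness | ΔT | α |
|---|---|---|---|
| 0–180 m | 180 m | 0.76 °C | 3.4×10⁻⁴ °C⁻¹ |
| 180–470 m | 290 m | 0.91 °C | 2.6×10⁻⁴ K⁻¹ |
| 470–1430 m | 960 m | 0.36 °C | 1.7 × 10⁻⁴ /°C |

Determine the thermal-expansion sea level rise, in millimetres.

0–180 m: 180 × 0.76 × 3.4×10⁻⁴ = 0.046512 m
180–470 m: 2.6×10⁻⁴ × 0.91 × 290 = 0.068614 m
Layer 3: 960 × 1.7×10⁻⁴ × 0.36 = 0.058752 m
Δh = 0.046512 + 0.068614 + 0.058752 = 0.173878 m

174 mm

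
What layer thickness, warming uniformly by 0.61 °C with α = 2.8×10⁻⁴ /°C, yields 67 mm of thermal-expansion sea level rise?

H = Δh/(αΔT) = 0.067 / (2.8×10⁻⁴ × 0.61) ≈ 392.3 m

about 390 m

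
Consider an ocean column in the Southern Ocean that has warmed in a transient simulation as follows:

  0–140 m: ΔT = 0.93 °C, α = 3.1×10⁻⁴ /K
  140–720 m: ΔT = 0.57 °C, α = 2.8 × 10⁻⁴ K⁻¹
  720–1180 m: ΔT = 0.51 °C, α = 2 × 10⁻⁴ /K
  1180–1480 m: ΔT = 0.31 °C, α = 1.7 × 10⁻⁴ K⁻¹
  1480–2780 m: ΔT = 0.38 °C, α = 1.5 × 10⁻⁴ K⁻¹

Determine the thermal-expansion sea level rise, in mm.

Δh ≈ 270 mm

0.93 × 3.1×10⁻⁴ × 140 = 0.040362 m
Layer 2: 0.57 × 2.8×10⁻⁴ × 580 = 0.092568 m
720–1180 m: 0.51 × 2×10⁻⁴ × 460 = 0.04692 m
300 × 1.7×10⁻⁴ × 0.31 = 0.01581 m
1480–2780 m: 1300 × 0.38 × 1.5×10⁻⁴ = 0.07410 m
Δh = 0.040362 + 0.092568 + 0.04692 + 0.01581 + 0.07410 = 0.26976 m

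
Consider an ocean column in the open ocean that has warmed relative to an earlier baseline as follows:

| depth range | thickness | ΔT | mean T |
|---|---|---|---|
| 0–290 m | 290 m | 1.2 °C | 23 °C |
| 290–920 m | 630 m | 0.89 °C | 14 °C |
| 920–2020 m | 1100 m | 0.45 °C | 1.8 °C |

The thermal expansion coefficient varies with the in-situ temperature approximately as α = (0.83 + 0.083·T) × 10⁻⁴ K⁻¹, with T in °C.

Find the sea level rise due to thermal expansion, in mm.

255 mm of thermosteric rise

Layer 1: α = (0.83 + 0.083×23)×10⁻⁴ = 2.739×10⁻⁴ K⁻¹
Layer 2: α = (0.83 + 0.083×14)×10⁻⁴ = 1.992×10⁻⁴ K⁻¹
Layer 3: α = (0.83 + 0.083×1.8)×10⁻⁴ = 0.9794×10⁻⁴ K⁻¹
0–290 m: 2.739×10⁻⁴ × 290 × 1.2 = 0.0953172 m
290–920 m: 1.992×10⁻⁴ × 0.89 × 630 = 0.11169144 m
Layer 3: 0.9794×10⁻⁴ × 1100 × 0.45 = 0.0484803 m
Δh = 0.0953172 + 0.11169144 + 0.0484803 = 0.25548894 m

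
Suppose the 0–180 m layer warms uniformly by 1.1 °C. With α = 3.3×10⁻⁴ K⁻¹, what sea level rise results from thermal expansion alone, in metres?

Δh = αΔT·H = 3.3×10⁻⁴ × 1.1 × 180 = 0.06534 m

0.0653 m of thermosteric rise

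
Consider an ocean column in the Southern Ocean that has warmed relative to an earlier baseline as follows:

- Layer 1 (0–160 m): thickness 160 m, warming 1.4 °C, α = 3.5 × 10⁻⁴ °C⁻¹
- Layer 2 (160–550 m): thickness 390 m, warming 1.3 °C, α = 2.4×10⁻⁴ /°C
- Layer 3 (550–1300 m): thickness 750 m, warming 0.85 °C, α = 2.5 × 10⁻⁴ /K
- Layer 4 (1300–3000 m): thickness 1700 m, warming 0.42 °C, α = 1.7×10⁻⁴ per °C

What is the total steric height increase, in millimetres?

about 481 mm

0–160 m: 3.5×10⁻⁴ × 160 × 1.4 = 0.07840 m
1.3 × 2.4×10⁻⁴ × 390 = 0.12168 m
750 × 2.5×10⁻⁴ × 0.85 = 0.159375 m
1300–3000 m: 0.42 × 1.7×10⁻⁴ × 1700 = 0.12138 m
Δh = 0.07840 + 0.12168 + 0.159375 + 0.12138 = 0.480835 m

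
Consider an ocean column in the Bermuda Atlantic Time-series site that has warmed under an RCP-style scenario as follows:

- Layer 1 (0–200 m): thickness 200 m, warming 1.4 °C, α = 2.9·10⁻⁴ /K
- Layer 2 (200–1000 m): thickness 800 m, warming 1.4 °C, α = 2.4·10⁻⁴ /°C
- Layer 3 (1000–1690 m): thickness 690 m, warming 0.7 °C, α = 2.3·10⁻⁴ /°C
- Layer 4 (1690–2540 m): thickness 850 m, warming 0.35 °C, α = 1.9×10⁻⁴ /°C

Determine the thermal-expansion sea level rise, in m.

Δh ≈ 0.518 m

Layer 1: 2.9×10⁻⁴ × 1.4 × 200 = 0.08120 m
Layer 2: 2.4×10⁻⁴ × 1.4 × 800 = 0.26880 m
Layer 3: 690 × 0.7 × 2.3×10⁻⁴ = 0.11109 m
850 × 0.35 × 1.9×10⁻⁴ = 0.056525 m
Δh = 0.08120 + 0.26880 + 0.11109 + 0.056525 = 0.517615 m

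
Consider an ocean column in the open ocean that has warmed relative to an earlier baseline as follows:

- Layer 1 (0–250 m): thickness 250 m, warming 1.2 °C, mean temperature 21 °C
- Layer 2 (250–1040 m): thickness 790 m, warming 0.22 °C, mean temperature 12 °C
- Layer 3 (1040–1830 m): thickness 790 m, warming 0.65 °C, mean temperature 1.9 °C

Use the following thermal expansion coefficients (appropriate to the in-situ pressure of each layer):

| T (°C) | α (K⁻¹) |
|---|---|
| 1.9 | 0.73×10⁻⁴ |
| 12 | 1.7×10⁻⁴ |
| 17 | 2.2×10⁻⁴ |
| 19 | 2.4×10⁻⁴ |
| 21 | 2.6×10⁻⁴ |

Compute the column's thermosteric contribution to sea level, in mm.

Layer 1 at 21 °C → α = 2.6×10⁻⁴ K⁻¹
Layer 2 at 12 °C → α = 1.7×10⁻⁴ K⁻¹
Layer 3 at 1.9 °C → α = 0.73×10⁻⁴ K⁻¹
Layer 1: 1.2 × 250 × 2.6×10⁻⁴ = 0.07800 m
Layer 2: 790 × 1.7×10⁻⁴ × 0.22 = 0.029546 m
790 × 0.65 × 0.73×10⁻⁴ = 0.0374855 m
Δh = 0.07800 + 0.029546 + 0.0374855 = 0.1450315 m

about 150 mm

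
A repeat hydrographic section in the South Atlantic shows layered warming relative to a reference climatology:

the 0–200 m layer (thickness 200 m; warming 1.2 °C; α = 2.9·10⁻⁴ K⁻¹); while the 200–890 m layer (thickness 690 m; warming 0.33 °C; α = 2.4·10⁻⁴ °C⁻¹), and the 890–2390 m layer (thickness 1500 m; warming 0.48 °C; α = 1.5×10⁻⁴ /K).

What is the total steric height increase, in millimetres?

about 232 mm

1.2 × 2.9×10⁻⁴ × 200 = 0.06960 m
200–890 m: 690 × 2.4×10⁻⁴ × 0.33 = 0.054648 m
Layer 3: 1500 × 0.48 × 1.5×10⁻⁴ = 0.10800 m
Δh = 0.06960 + 0.054648 + 0.10800 = 0.232248 m ≈ 232 mm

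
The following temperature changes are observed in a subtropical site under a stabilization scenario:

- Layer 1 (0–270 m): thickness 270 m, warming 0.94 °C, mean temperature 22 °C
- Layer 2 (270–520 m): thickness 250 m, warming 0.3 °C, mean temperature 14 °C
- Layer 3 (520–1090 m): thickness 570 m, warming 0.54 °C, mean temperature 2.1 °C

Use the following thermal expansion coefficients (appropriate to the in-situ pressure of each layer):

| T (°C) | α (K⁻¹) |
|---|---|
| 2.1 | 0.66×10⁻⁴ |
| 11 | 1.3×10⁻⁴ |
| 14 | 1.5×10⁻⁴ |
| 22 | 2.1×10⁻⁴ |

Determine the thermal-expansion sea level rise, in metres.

0.085 m

Layer 1 at 22 °C → α = 2.1×10⁻⁴ K⁻¹
Layer 2 at 14 °C → α = 1.5×10⁻⁴ K⁻¹
Layer 3 at 2.1 °C → α = 0.66×10⁻⁴ K⁻¹
Layer 1: 0.94 × 2.1×10⁻⁴ × 270 = 0.053298 m
270–520 m: 1.5×10⁻⁴ × 0.3 × 250 = 0.01125 m
0.66×10⁻⁴ × 570 × 0.54 = 0.0203148 m
Δh = 0.053298 + 0.01125 + 0.0203148 = 0.0848628 m ≈ 0.085 m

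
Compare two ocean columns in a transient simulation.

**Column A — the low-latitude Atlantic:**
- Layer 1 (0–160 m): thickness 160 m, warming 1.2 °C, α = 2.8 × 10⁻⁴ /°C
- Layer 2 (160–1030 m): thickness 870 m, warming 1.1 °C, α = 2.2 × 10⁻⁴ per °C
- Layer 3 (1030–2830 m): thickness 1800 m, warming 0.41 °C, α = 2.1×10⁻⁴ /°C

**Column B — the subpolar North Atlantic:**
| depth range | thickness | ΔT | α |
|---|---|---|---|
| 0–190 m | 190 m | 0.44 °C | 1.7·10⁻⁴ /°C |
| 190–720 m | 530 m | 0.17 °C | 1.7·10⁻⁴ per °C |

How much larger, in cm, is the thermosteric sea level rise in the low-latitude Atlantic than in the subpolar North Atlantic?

A 160 × 2.8×10⁻⁴ × 1.2 = 0.05376 m
A Layer 2: 2.2×10⁻⁴ × 1.1 × 870 = 0.21054 m
A 2.1×10⁻⁴ × 1800 × 0.41 = 0.15498 m
A total: 0.41928 m
B Layer 1: 0.44 × 1.7×10⁻⁴ × 190 = 0.014212 m
B 530 × 1.7×10⁻⁴ × 0.17 = 0.015317 m
B total: 0.029529 m
Difference: 0.41928 − 0.029529 = 0.389751 m

39 cm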